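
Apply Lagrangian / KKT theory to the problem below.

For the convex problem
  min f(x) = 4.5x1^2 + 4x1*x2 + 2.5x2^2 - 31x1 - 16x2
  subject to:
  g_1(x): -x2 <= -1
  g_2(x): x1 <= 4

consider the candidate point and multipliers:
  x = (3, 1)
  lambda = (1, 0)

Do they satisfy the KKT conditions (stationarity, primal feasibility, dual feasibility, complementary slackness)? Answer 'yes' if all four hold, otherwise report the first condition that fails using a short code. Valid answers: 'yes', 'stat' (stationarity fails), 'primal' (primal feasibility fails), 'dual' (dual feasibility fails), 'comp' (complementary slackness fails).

Gradient of f: grad f(x) = Q x + c = (0, 1)
Constraint values g_i(x) = a_i^T x - b_i:
  g_1((3, 1)) = 0
  g_2((3, 1)) = -1
Stationarity residual: grad f(x) + sum_i lambda_i a_i = (0, 0)
  -> stationarity OK
Primal feasibility (all g_i <= 0): OK
Dual feasibility (all lambda_i >= 0): OK
Complementary slackness (lambda_i * g_i(x) = 0 for all i): OK

Verdict: yes, KKT holds.

yes


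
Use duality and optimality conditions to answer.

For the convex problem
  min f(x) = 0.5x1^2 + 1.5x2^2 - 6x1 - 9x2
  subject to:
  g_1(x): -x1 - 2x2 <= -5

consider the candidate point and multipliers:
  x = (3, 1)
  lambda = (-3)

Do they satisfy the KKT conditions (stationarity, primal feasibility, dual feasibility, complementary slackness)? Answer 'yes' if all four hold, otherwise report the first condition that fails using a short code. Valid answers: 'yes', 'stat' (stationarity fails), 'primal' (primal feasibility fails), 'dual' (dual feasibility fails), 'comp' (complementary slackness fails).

Gradient of f: grad f(x) = Q x + c = (-3, -6)
Constraint values g_i(x) = a_i^T x - b_i:
  g_1((3, 1)) = 0
Stationarity residual: grad f(x) + sum_i lambda_i a_i = (0, 0)
  -> stationarity OK
Primal feasibility (all g_i <= 0): OK
Dual feasibility (all lambda_i >= 0): FAILS
Complementary slackness (lambda_i * g_i(x) = 0 for all i): OK

Verdict: the first failing condition is dual_feasibility -> dual.

dual


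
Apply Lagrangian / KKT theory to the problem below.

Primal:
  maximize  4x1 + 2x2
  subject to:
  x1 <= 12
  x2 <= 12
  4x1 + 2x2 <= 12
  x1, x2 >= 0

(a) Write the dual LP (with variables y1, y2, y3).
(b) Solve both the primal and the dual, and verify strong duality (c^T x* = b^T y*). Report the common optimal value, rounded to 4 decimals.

The standard primal-dual pair for 'max c^T x s.t. A x <= b, x >= 0' is:
  Dual:  min b^T y  s.t.  A^T y >= c,  y >= 0.

So the dual LP is:
  minimize  12y1 + 12y2 + 12y3
  subject to:
    y1 + 4y3 >= 4
    y2 + 2y3 >= 2
    y1, y2, y3 >= 0

Solving the primal: x* = (3, 0).
  primal value c^T x* = 12.
Solving the dual: y* = (0, 0, 1).
  dual value b^T y* = 12.
Strong duality: c^T x* = b^T y*. Confirmed.

12


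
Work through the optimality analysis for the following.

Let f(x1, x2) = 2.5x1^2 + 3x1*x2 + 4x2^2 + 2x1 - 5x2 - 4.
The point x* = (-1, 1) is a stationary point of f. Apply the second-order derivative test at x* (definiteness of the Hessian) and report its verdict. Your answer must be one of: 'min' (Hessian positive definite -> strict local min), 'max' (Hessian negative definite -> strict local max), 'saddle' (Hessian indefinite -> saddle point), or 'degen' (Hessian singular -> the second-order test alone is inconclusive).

Compute the Hessian H = grad^2 f:
  H = [[5, 3], [3, 8]]
Verify stationarity: grad f(x*) = H x* + g = (0, 0).
Eigenvalues of H: 3.1459, 9.8541.
Both eigenvalues > 0, so H is positive definite -> x* is a strict local min.

min


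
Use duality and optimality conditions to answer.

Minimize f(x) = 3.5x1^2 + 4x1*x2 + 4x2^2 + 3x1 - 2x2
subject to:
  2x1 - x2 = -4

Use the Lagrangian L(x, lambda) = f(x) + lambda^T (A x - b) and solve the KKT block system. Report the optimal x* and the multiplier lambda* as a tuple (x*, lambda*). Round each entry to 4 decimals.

Form the Lagrangian:
  L(x, lambda) = (1/2) x^T Q x + c^T x + lambda^T (A x - b)
Stationarity (grad_x L = 0): Q x + c + A^T lambda = 0.
Primal feasibility: A x = b.

This gives the KKT block system:
  [ Q   A^T ] [ x     ]   [-c ]
  [ A    0  ] [ lambda ] = [ b ]

Solving the linear system:
  x*      = (-1.4364, 1.1273)
  lambda* = (1.2727)
  f(x*)   = -0.7364

x* = (-1.4364, 1.1273), lambda* = (1.2727)


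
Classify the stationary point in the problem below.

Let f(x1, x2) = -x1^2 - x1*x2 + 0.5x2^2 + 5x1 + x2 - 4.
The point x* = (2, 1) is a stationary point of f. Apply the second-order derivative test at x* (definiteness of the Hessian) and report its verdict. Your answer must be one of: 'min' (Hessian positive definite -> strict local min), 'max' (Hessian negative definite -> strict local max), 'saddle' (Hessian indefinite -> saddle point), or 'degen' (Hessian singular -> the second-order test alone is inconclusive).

Compute the Hessian H = grad^2 f:
  H = [[-2, -1], [-1, 1]]
Verify stationarity: grad f(x*) = H x* + g = (0, 0).
Eigenvalues of H: -2.3028, 1.3028.
Eigenvalues have mixed signs, so H is indefinite -> x* is a saddle point.

saddle


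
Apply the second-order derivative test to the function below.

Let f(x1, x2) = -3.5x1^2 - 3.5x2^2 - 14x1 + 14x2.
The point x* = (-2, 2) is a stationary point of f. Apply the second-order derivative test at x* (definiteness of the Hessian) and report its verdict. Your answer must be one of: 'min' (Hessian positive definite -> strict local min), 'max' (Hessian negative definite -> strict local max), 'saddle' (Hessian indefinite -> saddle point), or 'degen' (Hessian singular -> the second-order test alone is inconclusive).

Compute the Hessian H = grad^2 f:
  H = [[-7, 0], [0, -7]]
Verify stationarity: grad f(x*) = H x* + g = (0, 0).
Eigenvalues of H: -7, -7.
Both eigenvalues < 0, so H is negative definite -> x* is a strict local max.

max


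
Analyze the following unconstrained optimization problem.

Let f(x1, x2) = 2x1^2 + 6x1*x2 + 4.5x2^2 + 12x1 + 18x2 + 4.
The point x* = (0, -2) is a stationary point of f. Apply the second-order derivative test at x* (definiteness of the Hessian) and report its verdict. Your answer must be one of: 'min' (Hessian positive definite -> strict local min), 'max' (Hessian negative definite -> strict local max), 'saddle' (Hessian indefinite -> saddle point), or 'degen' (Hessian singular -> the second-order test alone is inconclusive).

Compute the Hessian H = grad^2 f:
  H = [[4, 6], [6, 9]]
Verify stationarity: grad f(x*) = H x* + g = (0, 0).
Eigenvalues of H: 0, 13.
H has a zero eigenvalue (singular; positive semidefinite but not definite), so H is neither positive definite, negative definite, nor indefinite. The second-order test alone is inconclusive -> degen.
(Indeed, f is constant along the null direction of H through x*, so x* is not a strict local extremum.)

degen


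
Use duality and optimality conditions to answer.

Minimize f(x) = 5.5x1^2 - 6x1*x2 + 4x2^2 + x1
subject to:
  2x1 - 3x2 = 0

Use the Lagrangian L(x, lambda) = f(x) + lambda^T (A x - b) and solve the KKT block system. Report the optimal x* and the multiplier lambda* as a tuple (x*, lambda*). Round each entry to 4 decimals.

Form the Lagrangian:
  L(x, lambda) = (1/2) x^T Q x + c^T x + lambda^T (A x - b)
Stationarity (grad_x L = 0): Q x + c + A^T lambda = 0.
Primal feasibility: A x = b.

This gives the KKT block system:
  [ Q   A^T ] [ x     ]   [-c ]
  [ A    0  ] [ lambda ] = [ b ]

Solving the linear system:
  x*      = (-0.1525, -0.1017)
  lambda* = (0.0339)
  f(x*)   = -0.0763

x* = (-0.1525, -0.1017), lambda* = (0.0339)


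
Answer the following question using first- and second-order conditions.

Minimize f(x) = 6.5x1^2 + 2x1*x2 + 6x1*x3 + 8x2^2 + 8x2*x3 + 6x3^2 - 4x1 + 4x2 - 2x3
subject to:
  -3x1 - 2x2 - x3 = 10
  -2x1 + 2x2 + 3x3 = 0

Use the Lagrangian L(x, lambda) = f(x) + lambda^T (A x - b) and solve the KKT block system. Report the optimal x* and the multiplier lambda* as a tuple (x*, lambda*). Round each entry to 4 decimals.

Form the Lagrangian:
  L(x, lambda) = (1/2) x^T Q x + c^T x + lambda^T (A x - b)
Stationarity (grad_x L = 0): Q x + c + A^T lambda = 0.
Primal feasibility: A x = b.

This gives the KKT block system:
  [ Q   A^T ] [ x     ]   [-c ]
  [ A    0  ] [ lambda ] = [ b ]

Solving the linear system:
  x*      = (-1.822, -2.4894, 0.4449)
  lambda* = (-13.1822, 4.7754)
  f(x*)   = 64.1314

x* = (-1.822, -2.4894, 0.4449), lambda* = (-13.1822, 4.7754)


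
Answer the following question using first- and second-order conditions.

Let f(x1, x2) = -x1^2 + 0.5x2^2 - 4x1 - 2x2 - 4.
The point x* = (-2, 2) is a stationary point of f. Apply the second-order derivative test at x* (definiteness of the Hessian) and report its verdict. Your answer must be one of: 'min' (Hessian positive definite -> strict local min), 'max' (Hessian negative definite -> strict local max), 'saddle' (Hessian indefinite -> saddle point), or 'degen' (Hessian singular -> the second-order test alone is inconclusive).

Compute the Hessian H = grad^2 f:
  H = [[-2, 0], [0, 1]]
Verify stationarity: grad f(x*) = H x* + g = (0, 0).
Eigenvalues of H: -2, 1.
Eigenvalues have mixed signs, so H is indefinite -> x* is a saddle point.

saddle


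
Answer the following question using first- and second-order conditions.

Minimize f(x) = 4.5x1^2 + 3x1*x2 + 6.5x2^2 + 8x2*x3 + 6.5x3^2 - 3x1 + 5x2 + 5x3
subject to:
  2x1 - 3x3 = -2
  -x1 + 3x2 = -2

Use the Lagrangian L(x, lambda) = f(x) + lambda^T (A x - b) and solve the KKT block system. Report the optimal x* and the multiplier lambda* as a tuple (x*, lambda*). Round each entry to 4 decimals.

Form the Lagrangian:
  L(x, lambda) = (1/2) x^T Q x + c^T x + lambda^T (A x - b)
Stationarity (grad_x L = 0): Q x + c + A^T lambda = 0.
Primal feasibility: A x = b.

This gives the KKT block system:
  [ Q   A^T ] [ x     ]   [-c ]
  [ A    0  ] [ lambda ] = [ b ]

Solving the linear system:
  x*      = (-0.051, -0.6837, 0.6327)
  lambda* = (2.585, -0.3401)
  f(x*)   = 2.1939

x* = (-0.051, -0.6837, 0.6327), lambda* = (2.585, -0.3401)


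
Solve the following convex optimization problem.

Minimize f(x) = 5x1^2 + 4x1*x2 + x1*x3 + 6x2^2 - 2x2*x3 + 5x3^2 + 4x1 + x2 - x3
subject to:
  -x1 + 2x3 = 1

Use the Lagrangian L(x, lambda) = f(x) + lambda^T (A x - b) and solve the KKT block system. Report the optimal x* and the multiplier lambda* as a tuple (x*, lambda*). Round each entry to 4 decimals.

Form the Lagrangian:
  L(x, lambda) = (1/2) x^T Q x + c^T x + lambda^T (A x - b)
Stationarity (grad_x L = 0): Q x + c + A^T lambda = 0.
Primal feasibility: A x = b.

This gives the KKT block system:
  [ Q   A^T ] [ x     ]   [-c ]
  [ A    0  ] [ lambda ] = [ b ]

Solving the linear system:
  x*      = (-0.5098, 0.1275, 0.2451)
  lambda* = (-0.3431)
  f(x*)   = -0.9069

x* = (-0.5098, 0.1275, 0.2451), lambda* = (-0.3431)


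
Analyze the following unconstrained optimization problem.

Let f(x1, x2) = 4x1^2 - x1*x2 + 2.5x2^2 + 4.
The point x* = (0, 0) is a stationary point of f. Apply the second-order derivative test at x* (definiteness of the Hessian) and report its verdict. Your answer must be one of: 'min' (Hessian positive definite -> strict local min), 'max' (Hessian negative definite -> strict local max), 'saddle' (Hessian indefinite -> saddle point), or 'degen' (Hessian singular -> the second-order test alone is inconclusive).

Compute the Hessian H = grad^2 f:
  H = [[8, -1], [-1, 5]]
Verify stationarity: grad f(x*) = H x* + g = (0, 0).
Eigenvalues of H: 4.6972, 8.3028.
Both eigenvalues > 0, so H is positive definite -> x* is a strict local min.

min


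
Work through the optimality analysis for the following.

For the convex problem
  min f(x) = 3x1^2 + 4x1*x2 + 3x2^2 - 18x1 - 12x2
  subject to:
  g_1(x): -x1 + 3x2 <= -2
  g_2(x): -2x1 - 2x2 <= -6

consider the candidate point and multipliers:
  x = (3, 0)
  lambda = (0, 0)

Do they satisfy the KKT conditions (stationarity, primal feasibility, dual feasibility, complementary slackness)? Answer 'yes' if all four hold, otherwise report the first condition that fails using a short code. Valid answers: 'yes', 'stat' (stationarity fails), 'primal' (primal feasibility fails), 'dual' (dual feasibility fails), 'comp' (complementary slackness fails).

Gradient of f: grad f(x) = Q x + c = (0, 0)
Constraint values g_i(x) = a_i^T x - b_i:
  g_1((3, 0)) = -1
  g_2((3, 0)) = 0
Stationarity residual: grad f(x) + sum_i lambda_i a_i = (0, 0)
  -> stationarity OK
Primal feasibility (all g_i <= 0): OK
Dual feasibility (all lambda_i >= 0): OK
Complementary slackness (lambda_i * g_i(x) = 0 for all i): OK

Verdict: yes, KKT holds.

yes


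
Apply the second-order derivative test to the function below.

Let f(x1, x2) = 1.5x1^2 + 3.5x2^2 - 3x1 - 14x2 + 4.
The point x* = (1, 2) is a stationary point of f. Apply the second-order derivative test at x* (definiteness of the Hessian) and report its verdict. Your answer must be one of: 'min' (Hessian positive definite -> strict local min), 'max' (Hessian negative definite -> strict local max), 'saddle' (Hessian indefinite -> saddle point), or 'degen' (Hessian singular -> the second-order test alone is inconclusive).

Compute the Hessian H = grad^2 f:
  H = [[3, 0], [0, 7]]
Verify stationarity: grad f(x*) = H x* + g = (0, 0).
Eigenvalues of H: 3, 7.
Both eigenvalues > 0, so H is positive definite -> x* is a strict local min.

min


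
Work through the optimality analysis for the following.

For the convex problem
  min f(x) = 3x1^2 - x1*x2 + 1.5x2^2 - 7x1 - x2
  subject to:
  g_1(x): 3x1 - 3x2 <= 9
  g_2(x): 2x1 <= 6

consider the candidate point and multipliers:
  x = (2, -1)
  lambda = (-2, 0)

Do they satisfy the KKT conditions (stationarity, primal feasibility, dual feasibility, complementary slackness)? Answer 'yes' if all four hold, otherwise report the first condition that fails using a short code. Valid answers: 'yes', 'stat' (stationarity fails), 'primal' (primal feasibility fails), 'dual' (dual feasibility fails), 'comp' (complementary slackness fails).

Gradient of f: grad f(x) = Q x + c = (6, -6)
Constraint values g_i(x) = a_i^T x - b_i:
  g_1((2, -1)) = 0
  g_2((2, -1)) = -2
Stationarity residual: grad f(x) + sum_i lambda_i a_i = (0, 0)
  -> stationarity OK
Primal feasibility (all g_i <= 0): OK
Dual feasibility (all lambda_i >= 0): FAILS
Complementary slackness (lambda_i * g_i(x) = 0 for all i): OK

Verdict: the first failing condition is dual_feasibility -> dual.

dual


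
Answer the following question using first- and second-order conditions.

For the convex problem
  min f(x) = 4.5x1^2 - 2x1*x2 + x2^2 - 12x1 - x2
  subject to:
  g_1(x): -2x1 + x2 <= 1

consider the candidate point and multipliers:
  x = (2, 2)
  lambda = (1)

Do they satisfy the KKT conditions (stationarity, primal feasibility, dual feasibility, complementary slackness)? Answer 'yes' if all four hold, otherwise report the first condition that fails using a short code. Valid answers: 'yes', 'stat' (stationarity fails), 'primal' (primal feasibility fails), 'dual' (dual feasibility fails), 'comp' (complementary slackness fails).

Gradient of f: grad f(x) = Q x + c = (2, -1)
Constraint values g_i(x) = a_i^T x - b_i:
  g_1((2, 2)) = -3
Stationarity residual: grad f(x) + sum_i lambda_i a_i = (0, 0)
  -> stationarity OK
Primal feasibility (all g_i <= 0): OK
Dual feasibility (all lambda_i >= 0): OK
Complementary slackness (lambda_i * g_i(x) = 0 for all i): FAILS

Verdict: the first failing condition is complementary_slackness -> comp.

comp


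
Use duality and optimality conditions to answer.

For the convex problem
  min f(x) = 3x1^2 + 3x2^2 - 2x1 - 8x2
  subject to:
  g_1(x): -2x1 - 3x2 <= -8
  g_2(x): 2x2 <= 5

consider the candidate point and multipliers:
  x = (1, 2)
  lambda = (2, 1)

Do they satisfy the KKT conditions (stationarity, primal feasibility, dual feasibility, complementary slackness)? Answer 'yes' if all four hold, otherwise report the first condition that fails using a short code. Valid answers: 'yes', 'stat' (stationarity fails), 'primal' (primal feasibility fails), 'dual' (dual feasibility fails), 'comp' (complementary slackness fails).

Gradient of f: grad f(x) = Q x + c = (4, 4)
Constraint values g_i(x) = a_i^T x - b_i:
  g_1((1, 2)) = 0
  g_2((1, 2)) = -1
Stationarity residual: grad f(x) + sum_i lambda_i a_i = (0, 0)
  -> stationarity OK
Primal feasibility (all g_i <= 0): OK
Dual feasibility (all lambda_i >= 0): OK
Complementary slackness (lambda_i * g_i(x) = 0 for all i): FAILS

Verdict: the first failing condition is complementary_slackness -> comp.

comp


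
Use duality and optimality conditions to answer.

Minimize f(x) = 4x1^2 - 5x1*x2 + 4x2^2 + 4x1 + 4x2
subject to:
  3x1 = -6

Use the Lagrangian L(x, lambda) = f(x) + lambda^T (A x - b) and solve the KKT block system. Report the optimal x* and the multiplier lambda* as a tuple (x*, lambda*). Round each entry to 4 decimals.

Form the Lagrangian:
  L(x, lambda) = (1/2) x^T Q x + c^T x + lambda^T (A x - b)
Stationarity (grad_x L = 0): Q x + c + A^T lambda = 0.
Primal feasibility: A x = b.

This gives the KKT block system:
  [ Q   A^T ] [ x     ]   [-c ]
  [ A    0  ] [ lambda ] = [ b ]

Solving the linear system:
  x*      = (-2, -1.75)
  lambda* = (1.0833)
  f(x*)   = -4.25

x* = (-2, -1.75), lambda* = (1.0833)


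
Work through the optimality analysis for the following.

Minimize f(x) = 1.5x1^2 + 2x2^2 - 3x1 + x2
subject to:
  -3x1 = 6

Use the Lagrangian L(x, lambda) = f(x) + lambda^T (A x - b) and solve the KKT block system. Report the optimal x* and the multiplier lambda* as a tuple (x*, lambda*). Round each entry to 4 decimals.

Form the Lagrangian:
  L(x, lambda) = (1/2) x^T Q x + c^T x + lambda^T (A x - b)
Stationarity (grad_x L = 0): Q x + c + A^T lambda = 0.
Primal feasibility: A x = b.

This gives the KKT block system:
  [ Q   A^T ] [ x     ]   [-c ]
  [ A    0  ] [ lambda ] = [ b ]

Solving the linear system:
  x*      = (-2, -0.25)
  lambda* = (-3)
  f(x*)   = 11.875

x* = (-2, -0.25), lambda* = (-3)


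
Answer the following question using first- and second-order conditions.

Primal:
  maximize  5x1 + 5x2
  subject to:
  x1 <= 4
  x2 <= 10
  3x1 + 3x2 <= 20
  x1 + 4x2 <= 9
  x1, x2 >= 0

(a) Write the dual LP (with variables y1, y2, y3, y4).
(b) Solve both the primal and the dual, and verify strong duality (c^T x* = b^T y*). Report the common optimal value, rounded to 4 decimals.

The standard primal-dual pair for 'max c^T x s.t. A x <= b, x >= 0' is:
  Dual:  min b^T y  s.t.  A^T y >= c,  y >= 0.

So the dual LP is:
  minimize  4y1 + 10y2 + 20y3 + 9y4
  subject to:
    y1 + 3y3 + y4 >= 5
    y2 + 3y3 + 4y4 >= 5
    y1, y2, y3, y4 >= 0

Solving the primal: x* = (4, 1.25).
  primal value c^T x* = 26.25.
Solving the dual: y* = (3.75, 0, 0, 1.25).
  dual value b^T y* = 26.25.
Strong duality: c^T x* = b^T y*. Confirmed.

26.25


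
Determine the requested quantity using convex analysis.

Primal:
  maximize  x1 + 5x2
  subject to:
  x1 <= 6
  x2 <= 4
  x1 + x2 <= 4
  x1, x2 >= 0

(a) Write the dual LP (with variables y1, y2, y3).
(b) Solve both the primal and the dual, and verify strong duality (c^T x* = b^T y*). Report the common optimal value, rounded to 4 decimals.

The standard primal-dual pair for 'max c^T x s.t. A x <= b, x >= 0' is:
  Dual:  min b^T y  s.t.  A^T y >= c,  y >= 0.

So the dual LP is:
  minimize  6y1 + 4y2 + 4y3
  subject to:
    y1 + y3 >= 1
    y2 + y3 >= 5
    y1, y2, y3 >= 0

Solving the primal: x* = (0, 4).
  primal value c^T x* = 20.
Solving the dual: y* = (0, 4, 1).
  dual value b^T y* = 20.
Strong duality: c^T x* = b^T y*. Confirmed.

20


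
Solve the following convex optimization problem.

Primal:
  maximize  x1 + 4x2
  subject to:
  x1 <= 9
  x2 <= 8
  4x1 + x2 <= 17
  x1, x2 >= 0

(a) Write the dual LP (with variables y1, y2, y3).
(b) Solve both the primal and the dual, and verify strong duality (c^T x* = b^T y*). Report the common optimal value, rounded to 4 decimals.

The standard primal-dual pair for 'max c^T x s.t. A x <= b, x >= 0' is:
  Dual:  min b^T y  s.t.  A^T y >= c,  y >= 0.

So the dual LP is:
  minimize  9y1 + 8y2 + 17y3
  subject to:
    y1 + 4y3 >= 1
    y2 + y3 >= 4
    y1, y2, y3 >= 0

Solving the primal: x* = (2.25, 8).
  primal value c^T x* = 34.25.
Solving the dual: y* = (0, 3.75, 0.25).
  dual value b^T y* = 34.25.
Strong duality: c^T x* = b^T y*. Confirmed.

34.25


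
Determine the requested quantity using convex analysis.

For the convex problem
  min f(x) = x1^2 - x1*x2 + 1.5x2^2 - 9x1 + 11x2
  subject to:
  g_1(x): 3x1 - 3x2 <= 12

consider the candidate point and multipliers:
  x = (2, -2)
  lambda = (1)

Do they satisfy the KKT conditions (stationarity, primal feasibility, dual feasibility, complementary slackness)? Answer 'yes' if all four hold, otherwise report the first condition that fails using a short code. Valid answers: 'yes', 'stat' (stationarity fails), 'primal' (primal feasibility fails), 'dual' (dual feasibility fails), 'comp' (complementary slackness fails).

Gradient of f: grad f(x) = Q x + c = (-3, 3)
Constraint values g_i(x) = a_i^T x - b_i:
  g_1((2, -2)) = 0
Stationarity residual: grad f(x) + sum_i lambda_i a_i = (0, 0)
  -> stationarity OK
Primal feasibility (all g_i <= 0): OK
Dual feasibility (all lambda_i >= 0): OK
Complementary slackness (lambda_i * g_i(x) = 0 for all i): OK

Verdict: yes, KKT holds.

yes


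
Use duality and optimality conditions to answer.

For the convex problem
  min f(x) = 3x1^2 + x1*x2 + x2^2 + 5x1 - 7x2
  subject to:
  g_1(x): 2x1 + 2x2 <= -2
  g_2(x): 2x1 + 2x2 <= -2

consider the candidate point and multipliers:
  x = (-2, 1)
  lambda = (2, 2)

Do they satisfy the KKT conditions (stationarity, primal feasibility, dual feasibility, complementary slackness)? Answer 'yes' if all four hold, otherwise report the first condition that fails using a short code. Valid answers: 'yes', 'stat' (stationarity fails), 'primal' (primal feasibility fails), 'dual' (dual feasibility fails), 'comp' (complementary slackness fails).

Gradient of f: grad f(x) = Q x + c = (-6, -7)
Constraint values g_i(x) = a_i^T x - b_i:
  g_1((-2, 1)) = 0
  g_2((-2, 1)) = 0
Stationarity residual: grad f(x) + sum_i lambda_i a_i = (2, 1)
  -> stationarity FAILS
Primal feasibility (all g_i <= 0): OK
Dual feasibility (all lambda_i >= 0): OK
Complementary slackness (lambda_i * g_i(x) = 0 for all i): OK

Verdict: the first failing condition is stationarity -> stat.

stat


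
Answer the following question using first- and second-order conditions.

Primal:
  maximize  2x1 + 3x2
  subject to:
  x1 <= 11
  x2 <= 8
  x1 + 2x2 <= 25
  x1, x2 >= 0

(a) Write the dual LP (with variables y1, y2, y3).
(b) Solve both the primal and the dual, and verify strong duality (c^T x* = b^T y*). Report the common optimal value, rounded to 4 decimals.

The standard primal-dual pair for 'max c^T x s.t. A x <= b, x >= 0' is:
  Dual:  min b^T y  s.t.  A^T y >= c,  y >= 0.

So the dual LP is:
  minimize  11y1 + 8y2 + 25y3
  subject to:
    y1 + y3 >= 2
    y2 + 2y3 >= 3
    y1, y2, y3 >= 0

Solving the primal: x* = (11, 7).
  primal value c^T x* = 43.
Solving the dual: y* = (0.5, 0, 1.5).
  dual value b^T y* = 43.
Strong duality: c^T x* = b^T y*. Confirmed.

43


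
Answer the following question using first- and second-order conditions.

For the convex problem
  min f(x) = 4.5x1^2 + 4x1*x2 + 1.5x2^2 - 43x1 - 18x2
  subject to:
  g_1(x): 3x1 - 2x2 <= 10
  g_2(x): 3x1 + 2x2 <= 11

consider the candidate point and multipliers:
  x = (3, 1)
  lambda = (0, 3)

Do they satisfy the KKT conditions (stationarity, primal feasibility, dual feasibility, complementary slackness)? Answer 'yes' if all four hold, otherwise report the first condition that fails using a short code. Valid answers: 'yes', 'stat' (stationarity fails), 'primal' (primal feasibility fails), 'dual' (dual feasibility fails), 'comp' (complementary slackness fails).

Gradient of f: grad f(x) = Q x + c = (-12, -3)
Constraint values g_i(x) = a_i^T x - b_i:
  g_1((3, 1)) = -3
  g_2((3, 1)) = 0
Stationarity residual: grad f(x) + sum_i lambda_i a_i = (-3, 3)
  -> stationarity FAILS
Primal feasibility (all g_i <= 0): OK
Dual feasibility (all lambda_i >= 0): OK
Complementary slackness (lambda_i * g_i(x) = 0 for all i): OK

Verdict: the first failing condition is stationarity -> stat.

stat


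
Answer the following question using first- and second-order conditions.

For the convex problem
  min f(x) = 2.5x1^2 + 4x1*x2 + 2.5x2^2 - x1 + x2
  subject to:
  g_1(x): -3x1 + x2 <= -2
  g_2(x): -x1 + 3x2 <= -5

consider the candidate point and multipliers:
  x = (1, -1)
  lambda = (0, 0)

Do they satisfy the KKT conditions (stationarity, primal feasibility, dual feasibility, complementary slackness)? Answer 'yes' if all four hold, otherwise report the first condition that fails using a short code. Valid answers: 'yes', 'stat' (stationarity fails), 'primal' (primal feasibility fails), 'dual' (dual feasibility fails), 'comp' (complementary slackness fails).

Gradient of f: grad f(x) = Q x + c = (0, 0)
Constraint values g_i(x) = a_i^T x - b_i:
  g_1((1, -1)) = -2
  g_2((1, -1)) = 1
Stationarity residual: grad f(x) + sum_i lambda_i a_i = (0, 0)
  -> stationarity OK
Primal feasibility (all g_i <= 0): FAILS
Dual feasibility (all lambda_i >= 0): OK
Complementary slackness (lambda_i * g_i(x) = 0 for all i): OK

Verdict: the first failing condition is primal_feasibility -> primal.

primal


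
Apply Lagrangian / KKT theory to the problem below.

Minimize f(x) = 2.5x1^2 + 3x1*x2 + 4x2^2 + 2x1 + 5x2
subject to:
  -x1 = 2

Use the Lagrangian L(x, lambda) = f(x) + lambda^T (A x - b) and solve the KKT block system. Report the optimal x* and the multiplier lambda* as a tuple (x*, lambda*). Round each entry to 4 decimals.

Form the Lagrangian:
  L(x, lambda) = (1/2) x^T Q x + c^T x + lambda^T (A x - b)
Stationarity (grad_x L = 0): Q x + c + A^T lambda = 0.
Primal feasibility: A x = b.

This gives the KKT block system:
  [ Q   A^T ] [ x     ]   [-c ]
  [ A    0  ] [ lambda ] = [ b ]

Solving the linear system:
  x*      = (-2, 0.125)
  lambda* = (-7.625)
  f(x*)   = 5.9375

x* = (-2, 0.125), lambda* = (-7.625)


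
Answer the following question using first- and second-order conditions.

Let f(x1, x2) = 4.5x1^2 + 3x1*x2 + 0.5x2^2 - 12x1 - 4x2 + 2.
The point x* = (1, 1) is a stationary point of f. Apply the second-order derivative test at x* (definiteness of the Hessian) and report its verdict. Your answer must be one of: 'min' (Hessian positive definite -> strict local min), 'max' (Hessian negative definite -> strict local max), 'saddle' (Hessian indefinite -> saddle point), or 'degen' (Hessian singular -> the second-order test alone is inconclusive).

Compute the Hessian H = grad^2 f:
  H = [[9, 3], [3, 1]]
Verify stationarity: grad f(x*) = H x* + g = (0, 0).
Eigenvalues of H: 0, 10.
H has a zero eigenvalue (singular; positive semidefinite but not definite), so H is neither positive definite, negative definite, nor indefinite. The second-order test alone is inconclusive -> degen.
(Indeed, f is constant along the null direction of H through x*, so x* is not a strict local extremum.)

degen


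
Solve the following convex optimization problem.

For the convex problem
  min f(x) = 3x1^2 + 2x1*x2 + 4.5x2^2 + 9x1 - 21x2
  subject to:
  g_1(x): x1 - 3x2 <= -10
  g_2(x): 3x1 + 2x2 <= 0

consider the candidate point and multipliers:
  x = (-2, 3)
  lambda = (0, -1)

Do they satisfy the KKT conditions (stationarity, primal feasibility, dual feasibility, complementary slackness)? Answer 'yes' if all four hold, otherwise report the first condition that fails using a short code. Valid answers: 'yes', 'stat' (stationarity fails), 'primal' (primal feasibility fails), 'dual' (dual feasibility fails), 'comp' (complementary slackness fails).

Gradient of f: grad f(x) = Q x + c = (3, 2)
Constraint values g_i(x) = a_i^T x - b_i:
  g_1((-2, 3)) = -1
  g_2((-2, 3)) = 0
Stationarity residual: grad f(x) + sum_i lambda_i a_i = (0, 0)
  -> stationarity OK
Primal feasibility (all g_i <= 0): OK
Dual feasibility (all lambda_i >= 0): FAILS
Complementary slackness (lambda_i * g_i(x) = 0 for all i): OK

Verdict: the first failing condition is dual_feasibility -> dual.

dual


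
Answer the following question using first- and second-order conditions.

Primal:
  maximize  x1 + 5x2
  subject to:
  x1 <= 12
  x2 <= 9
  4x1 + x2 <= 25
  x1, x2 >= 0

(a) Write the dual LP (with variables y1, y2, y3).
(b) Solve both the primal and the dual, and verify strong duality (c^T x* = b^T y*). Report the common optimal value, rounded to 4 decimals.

The standard primal-dual pair for 'max c^T x s.t. A x <= b, x >= 0' is:
  Dual:  min b^T y  s.t.  A^T y >= c,  y >= 0.

So the dual LP is:
  minimize  12y1 + 9y2 + 25y3
  subject to:
    y1 + 4y3 >= 1
    y2 + y3 >= 5
    y1, y2, y3 >= 0

Solving the primal: x* = (4, 9).
  primal value c^T x* = 49.
Solving the dual: y* = (0, 4.75, 0.25).
  dual value b^T y* = 49.
Strong duality: c^T x* = b^T y*. Confirmed.

49


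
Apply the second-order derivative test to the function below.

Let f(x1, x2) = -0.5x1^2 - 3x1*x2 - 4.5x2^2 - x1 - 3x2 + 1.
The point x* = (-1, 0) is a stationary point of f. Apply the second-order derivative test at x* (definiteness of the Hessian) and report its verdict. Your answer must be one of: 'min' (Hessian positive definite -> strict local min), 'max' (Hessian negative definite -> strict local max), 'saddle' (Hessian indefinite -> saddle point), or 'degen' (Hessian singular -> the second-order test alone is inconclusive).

Compute the Hessian H = grad^2 f:
  H = [[-1, -3], [-3, -9]]
Verify stationarity: grad f(x*) = H x* + g = (0, 0).
Eigenvalues of H: -10, 0.
H has a zero eigenvalue (singular; negative semidefinite but not definite), so H is neither positive definite, negative definite, nor indefinite. The second-order test alone is inconclusive -> degen.
(Indeed, f is constant along the null direction of H through x*, so x* is not a strict local extremum.)

degen


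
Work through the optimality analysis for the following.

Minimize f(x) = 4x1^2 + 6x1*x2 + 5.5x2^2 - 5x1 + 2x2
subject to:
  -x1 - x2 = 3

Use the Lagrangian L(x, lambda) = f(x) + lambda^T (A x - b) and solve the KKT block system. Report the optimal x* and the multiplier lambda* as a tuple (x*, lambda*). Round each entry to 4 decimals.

Form the Lagrangian:
  L(x, lambda) = (1/2) x^T Q x + c^T x + lambda^T (A x - b)
Stationarity (grad_x L = 0): Q x + c + A^T lambda = 0.
Primal feasibility: A x = b.

This gives the KKT block system:
  [ Q   A^T ] [ x     ]   [-c ]
  [ A    0  ] [ lambda ] = [ b ]

Solving the linear system:
  x*      = (-1.1429, -1.8571)
  lambda* = (-25.2857)
  f(x*)   = 38.9286

x* = (-1.1429, -1.8571), lambda* = (-25.2857)


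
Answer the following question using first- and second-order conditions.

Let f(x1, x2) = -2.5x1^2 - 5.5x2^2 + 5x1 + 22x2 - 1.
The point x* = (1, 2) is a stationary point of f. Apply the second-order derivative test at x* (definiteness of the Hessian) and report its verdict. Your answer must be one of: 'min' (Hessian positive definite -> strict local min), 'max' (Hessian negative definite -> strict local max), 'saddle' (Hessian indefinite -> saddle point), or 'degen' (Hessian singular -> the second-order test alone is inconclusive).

Compute the Hessian H = grad^2 f:
  H = [[-5, 0], [0, -11]]
Verify stationarity: grad f(x*) = H x* + g = (0, 0).
Eigenvalues of H: -11, -5.
Both eigenvalues < 0, so H is negative definite -> x* is a strict local max.

max


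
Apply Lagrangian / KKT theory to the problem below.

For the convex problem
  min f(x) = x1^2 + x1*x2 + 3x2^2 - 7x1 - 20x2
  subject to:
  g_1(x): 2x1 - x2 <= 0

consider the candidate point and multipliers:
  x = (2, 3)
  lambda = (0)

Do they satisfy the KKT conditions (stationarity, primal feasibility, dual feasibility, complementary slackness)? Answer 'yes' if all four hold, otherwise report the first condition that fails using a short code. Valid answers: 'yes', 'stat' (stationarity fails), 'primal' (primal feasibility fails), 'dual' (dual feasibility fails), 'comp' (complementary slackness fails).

Gradient of f: grad f(x) = Q x + c = (0, 0)
Constraint values g_i(x) = a_i^T x - b_i:
  g_1((2, 3)) = 1
Stationarity residual: grad f(x) + sum_i lambda_i a_i = (0, 0)
  -> stationarity OK
Primal feasibility (all g_i <= 0): FAILS
Dual feasibility (all lambda_i >= 0): OK
Complementary slackness (lambda_i * g_i(x) = 0 for all i): OK

Verdict: the first failing condition is primal_feasibility -> primal.

primal


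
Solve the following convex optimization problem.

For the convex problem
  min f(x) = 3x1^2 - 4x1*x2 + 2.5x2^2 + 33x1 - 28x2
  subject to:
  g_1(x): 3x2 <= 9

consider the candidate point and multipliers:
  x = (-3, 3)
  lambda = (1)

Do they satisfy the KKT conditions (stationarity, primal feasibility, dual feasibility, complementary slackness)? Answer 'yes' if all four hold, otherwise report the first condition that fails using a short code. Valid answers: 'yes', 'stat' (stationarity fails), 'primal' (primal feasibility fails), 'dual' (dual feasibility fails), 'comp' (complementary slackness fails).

Gradient of f: grad f(x) = Q x + c = (3, -1)
Constraint values g_i(x) = a_i^T x - b_i:
  g_1((-3, 3)) = 0
Stationarity residual: grad f(x) + sum_i lambda_i a_i = (3, 2)
  -> stationarity FAILS
Primal feasibility (all g_i <= 0): OK
Dual feasibility (all lambda_i >= 0): OK
Complementary slackness (lambda_i * g_i(x) = 0 for all i): OK

Verdict: the first failing condition is stationarity -> stat.

stat


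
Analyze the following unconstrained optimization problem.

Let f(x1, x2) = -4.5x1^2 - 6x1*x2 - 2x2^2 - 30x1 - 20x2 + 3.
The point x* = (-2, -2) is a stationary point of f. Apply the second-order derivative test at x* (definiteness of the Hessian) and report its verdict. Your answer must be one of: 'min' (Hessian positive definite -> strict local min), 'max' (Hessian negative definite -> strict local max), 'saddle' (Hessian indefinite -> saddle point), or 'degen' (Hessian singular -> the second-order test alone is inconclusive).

Compute the Hessian H = grad^2 f:
  H = [[-9, -6], [-6, -4]]
Verify stationarity: grad f(x*) = H x* + g = (0, 0).
Eigenvalues of H: -13, 0.
H has a zero eigenvalue (singular; negative semidefinite but not definite), so H is neither positive definite, negative definite, nor indefinite. The second-order test alone is inconclusive -> degen.
(Indeed, f is constant along the null direction of H through x*, so x* is not a strict local extremum.)

degen


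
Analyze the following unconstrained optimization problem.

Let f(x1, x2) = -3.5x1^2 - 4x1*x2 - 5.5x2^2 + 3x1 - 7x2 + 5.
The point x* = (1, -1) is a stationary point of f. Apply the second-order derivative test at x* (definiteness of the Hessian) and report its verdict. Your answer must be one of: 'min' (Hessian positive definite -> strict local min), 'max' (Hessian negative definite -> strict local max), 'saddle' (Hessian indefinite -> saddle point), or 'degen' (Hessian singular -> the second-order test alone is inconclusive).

Compute the Hessian H = grad^2 f:
  H = [[-7, -4], [-4, -11]]
Verify stationarity: grad f(x*) = H x* + g = (0, 0).
Eigenvalues of H: -13.4721, -4.5279.
Both eigenvalues < 0, so H is negative definite -> x* is a strict local max.

max


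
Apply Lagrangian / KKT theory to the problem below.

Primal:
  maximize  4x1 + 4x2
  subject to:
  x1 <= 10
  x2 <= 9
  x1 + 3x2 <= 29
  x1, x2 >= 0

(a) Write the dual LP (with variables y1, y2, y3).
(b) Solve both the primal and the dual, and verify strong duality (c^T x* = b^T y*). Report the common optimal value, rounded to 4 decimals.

The standard primal-dual pair for 'max c^T x s.t. A x <= b, x >= 0' is:
  Dual:  min b^T y  s.t.  A^T y >= c,  y >= 0.

So the dual LP is:
  minimize  10y1 + 9y2 + 29y3
  subject to:
    y1 + y3 >= 4
    y2 + 3y3 >= 4
    y1, y2, y3 >= 0

Solving the primal: x* = (10, 6.3333).
  primal value c^T x* = 65.3333.
Solving the dual: y* = (2.6667, 0, 1.3333).
  dual value b^T y* = 65.3333.
Strong duality: c^T x* = b^T y*. Confirmed.

65.3333


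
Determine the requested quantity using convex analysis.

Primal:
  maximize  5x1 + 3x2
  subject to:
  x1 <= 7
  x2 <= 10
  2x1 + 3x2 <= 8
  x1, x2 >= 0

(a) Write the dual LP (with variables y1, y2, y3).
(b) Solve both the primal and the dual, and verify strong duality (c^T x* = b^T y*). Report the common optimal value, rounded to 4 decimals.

The standard primal-dual pair for 'max c^T x s.t. A x <= b, x >= 0' is:
  Dual:  min b^T y  s.t.  A^T y >= c,  y >= 0.

So the dual LP is:
  minimize  7y1 + 10y2 + 8y3
  subject to:
    y1 + 2y3 >= 5
    y2 + 3y3 >= 3
    y1, y2, y3 >= 0

Solving the primal: x* = (4, 0).
  primal value c^T x* = 20.
Solving the dual: y* = (0, 0, 2.5).
  dual value b^T y* = 20.
Strong duality: c^T x* = b^T y*. Confirmed.

20


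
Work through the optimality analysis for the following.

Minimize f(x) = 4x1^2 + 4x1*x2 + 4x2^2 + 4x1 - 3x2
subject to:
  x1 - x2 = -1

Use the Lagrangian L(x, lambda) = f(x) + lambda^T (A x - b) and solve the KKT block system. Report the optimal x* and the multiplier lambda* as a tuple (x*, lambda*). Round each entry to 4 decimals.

Form the Lagrangian:
  L(x, lambda) = (1/2) x^T Q x + c^T x + lambda^T (A x - b)
Stationarity (grad_x L = 0): Q x + c + A^T lambda = 0.
Primal feasibility: A x = b.

This gives the KKT block system:
  [ Q   A^T ] [ x     ]   [-c ]
  [ A    0  ] [ lambda ] = [ b ]

Solving the linear system:
  x*      = (-0.5417, 0.4583)
  lambda* = (-1.5)
  f(x*)   = -2.5208

x* = (-0.5417, 0.4583), lambda* = (-1.5)


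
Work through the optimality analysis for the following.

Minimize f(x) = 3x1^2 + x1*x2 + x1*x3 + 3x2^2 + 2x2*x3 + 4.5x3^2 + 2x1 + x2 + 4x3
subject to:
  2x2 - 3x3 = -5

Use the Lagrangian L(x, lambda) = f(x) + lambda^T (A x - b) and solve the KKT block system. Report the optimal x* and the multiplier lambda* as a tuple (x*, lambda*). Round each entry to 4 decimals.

Form the Lagrangian:
  L(x, lambda) = (1/2) x^T Q x + c^T x + lambda^T (A x - b)
Stationarity (grad_x L = 0): Q x + c + A^T lambda = 0.
Primal feasibility: A x = b.

This gives the KKT block system:
  [ Q   A^T ] [ x     ]   [-c ]
  [ A    0  ] [ lambda ] = [ b ]

Solving the linear system:
  x*      = (-0.2473, -1.3096, 0.7936)
  lambda* = (2.7587)
  f(x*)   = 7.5819

x* = (-0.2473, -1.3096, 0.7936), lambda* = (2.7587)


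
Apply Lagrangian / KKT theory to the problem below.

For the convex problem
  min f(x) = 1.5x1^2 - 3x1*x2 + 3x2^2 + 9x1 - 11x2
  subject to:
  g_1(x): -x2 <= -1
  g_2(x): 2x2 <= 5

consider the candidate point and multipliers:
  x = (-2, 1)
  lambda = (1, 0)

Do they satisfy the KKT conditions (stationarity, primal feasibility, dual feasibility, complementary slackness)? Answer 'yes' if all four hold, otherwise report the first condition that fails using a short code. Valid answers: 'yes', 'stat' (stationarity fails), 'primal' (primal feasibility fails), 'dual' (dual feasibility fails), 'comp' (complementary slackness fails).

Gradient of f: grad f(x) = Q x + c = (0, 1)
Constraint values g_i(x) = a_i^T x - b_i:
  g_1((-2, 1)) = 0
  g_2((-2, 1)) = -3
Stationarity residual: grad f(x) + sum_i lambda_i a_i = (0, 0)
  -> stationarity OK
Primal feasibility (all g_i <= 0): OK
Dual feasibility (all lambda_i >= 0): OK
Complementary slackness (lambda_i * g_i(x) = 0 for all i): OK

Verdict: yes, KKT holds.

yes


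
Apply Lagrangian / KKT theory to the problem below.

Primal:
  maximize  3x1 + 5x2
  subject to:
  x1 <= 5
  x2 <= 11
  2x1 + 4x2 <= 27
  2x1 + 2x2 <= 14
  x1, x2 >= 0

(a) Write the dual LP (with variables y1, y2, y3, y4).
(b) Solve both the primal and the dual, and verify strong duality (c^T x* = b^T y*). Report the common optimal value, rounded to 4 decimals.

The standard primal-dual pair for 'max c^T x s.t. A x <= b, x >= 0' is:
  Dual:  min b^T y  s.t.  A^T y >= c,  y >= 0.

So the dual LP is:
  minimize  5y1 + 11y2 + 27y3 + 14y4
  subject to:
    y1 + 2y3 + 2y4 >= 3
    y2 + 4y3 + 2y4 >= 5
    y1, y2, y3, y4 >= 0

Solving the primal: x* = (0.5, 6.5).
  primal value c^T x* = 34.
Solving the dual: y* = (0, 0, 1, 0.5).
  dual value b^T y* = 34.
Strong duality: c^T x* = b^T y*. Confirmed.

34


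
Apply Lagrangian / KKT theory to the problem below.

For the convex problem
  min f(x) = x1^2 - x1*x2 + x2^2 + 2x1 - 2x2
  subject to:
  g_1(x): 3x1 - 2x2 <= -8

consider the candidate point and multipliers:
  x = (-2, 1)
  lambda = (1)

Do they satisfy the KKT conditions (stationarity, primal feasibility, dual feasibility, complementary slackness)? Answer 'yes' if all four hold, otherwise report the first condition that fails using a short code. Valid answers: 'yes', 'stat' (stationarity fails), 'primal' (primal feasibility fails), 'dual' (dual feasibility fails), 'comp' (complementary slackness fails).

Gradient of f: grad f(x) = Q x + c = (-3, 2)
Constraint values g_i(x) = a_i^T x - b_i:
  g_1((-2, 1)) = 0
Stationarity residual: grad f(x) + sum_i lambda_i a_i = (0, 0)
  -> stationarity OK
Primal feasibility (all g_i <= 0): OK
Dual feasibility (all lambda_i >= 0): OK
Complementary slackness (lambda_i * g_i(x) = 0 for all i): OK

Verdict: yes, KKT holds.

yes
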